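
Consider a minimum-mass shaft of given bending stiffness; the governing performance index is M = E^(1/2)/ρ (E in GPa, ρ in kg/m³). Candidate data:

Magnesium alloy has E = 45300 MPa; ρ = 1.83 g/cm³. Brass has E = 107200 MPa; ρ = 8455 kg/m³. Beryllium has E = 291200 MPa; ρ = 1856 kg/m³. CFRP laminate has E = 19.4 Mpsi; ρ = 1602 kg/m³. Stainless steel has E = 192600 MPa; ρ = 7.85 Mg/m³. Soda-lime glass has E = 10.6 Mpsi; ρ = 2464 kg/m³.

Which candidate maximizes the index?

beryllium

Putting every candidate on a common basis:
  magnesium alloy: E = 45.30 GPa, ρ = 1830 kg/m³
  brass: E = 107.2 GPa, ρ = 8455 kg/m³
  beryllium: E = 291.2 GPa, ρ = 1856 kg/m³
  CFRP laminate: E = 133.8 GPa, ρ = 1602 kg/m³
  stainless steel: E = 192.6 GPa, ρ = 7850 kg/m³
  soda-lime glass: E = 73.08 GPa, ρ = 2464 kg/m³
  beryllium: M = 9.19×10⁻³
  CFRP laminate: M = 7.22×10⁻³
  magnesium alloy: M = 3.68×10⁻³
  soda-lime glass: M = 3.47×10⁻³
  stainless steel: M = 1.77×10⁻³
  brass: M = 1.22×10⁻³
Beryllium has the largest M.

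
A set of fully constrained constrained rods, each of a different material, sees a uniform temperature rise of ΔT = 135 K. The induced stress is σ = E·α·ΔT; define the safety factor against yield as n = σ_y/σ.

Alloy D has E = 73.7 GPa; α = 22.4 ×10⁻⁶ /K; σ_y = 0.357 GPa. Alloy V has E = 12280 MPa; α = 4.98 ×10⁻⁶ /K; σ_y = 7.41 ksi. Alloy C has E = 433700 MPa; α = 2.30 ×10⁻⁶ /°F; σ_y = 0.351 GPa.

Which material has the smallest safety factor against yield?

With everything in SI (GPa, ×10⁻⁶/K, MPa):
  alloy D: E = 73.70, α = 22.4, σ_y = 357.0 → σ = 223 MPa, n = 1.60
  alloy V: E = 12.28, α = 4.98, σ_y = 51.09 → σ = 8.26 MPa, n = 6.19
  alloy C: E = 433.7, α = 4.14, σ_y = 351.0 → σ = 242 MPa, n = 1.45
Smallest n: alloy C with n = 1.45.

alloy C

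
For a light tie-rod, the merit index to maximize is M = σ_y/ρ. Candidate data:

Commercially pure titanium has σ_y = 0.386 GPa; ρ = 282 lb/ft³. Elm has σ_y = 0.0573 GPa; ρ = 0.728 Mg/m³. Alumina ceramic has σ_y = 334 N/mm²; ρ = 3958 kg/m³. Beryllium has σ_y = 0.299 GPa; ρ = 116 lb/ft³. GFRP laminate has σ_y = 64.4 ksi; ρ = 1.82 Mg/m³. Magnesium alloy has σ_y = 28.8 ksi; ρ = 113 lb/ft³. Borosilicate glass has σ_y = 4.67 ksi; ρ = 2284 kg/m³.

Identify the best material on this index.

In SI units:
  commercially pure titanium: σ_y = 386.0 MPa, ρ = 4517 kg/m³
  elm: σ_y = 57.30 MPa, ρ = 728.0 kg/m³
  alumina ceramic: σ_y = 334.0 MPa, ρ = 3958 kg/m³
  beryllium: σ_y = 299.0 MPa, ρ = 1858 kg/m³
  GFRP laminate: σ_y = 444.0 MPa, ρ = 1820 kg/m³
  magnesium alloy: σ_y = 198.6 MPa, ρ = 1810 kg/m³
  borosilicate glass: σ_y = 32.20 MPa, ρ = 2284 kg/m³
  GFRP laminate: M = 244 kN·m/kg
  beryllium: M = 161 kN·m/kg
  magnesium alloy: M = 110 kN·m/kg
  commercially pure titanium: M = 85.5 kN·m/kg
  alumina ceramic: M = 84.4 kN·m/kg
  elm: M = 78.7 kN·m/kg
  borosilicate glass: M = 14.1 kN·m/kg
Highest index: GFRP laminate.

GFRP laminate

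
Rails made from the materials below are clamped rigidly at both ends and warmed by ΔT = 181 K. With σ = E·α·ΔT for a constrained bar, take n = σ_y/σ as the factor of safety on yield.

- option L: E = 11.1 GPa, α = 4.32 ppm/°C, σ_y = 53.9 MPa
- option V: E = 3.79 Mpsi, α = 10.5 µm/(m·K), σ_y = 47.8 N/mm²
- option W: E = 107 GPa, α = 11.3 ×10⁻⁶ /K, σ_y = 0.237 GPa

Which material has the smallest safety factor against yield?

In consistent units (E in GPa, α in ×10⁻⁶/K, σ_y in MPa):
  option L: E = 11.10, α = 4.32, σ_y = 53.90 → σ = 8.68 MPa, n = 6.21
  option V: E = 26.13, α = 10.5, σ_y = 47.80 → σ = 49.7 MPa, n = 0.963
  option W: E = 107.0, α = 11.3, σ_y = 237.0 → σ = 219 MPa, n = 1.08
Option V has the lowest safety factor, n = 0.963.

option V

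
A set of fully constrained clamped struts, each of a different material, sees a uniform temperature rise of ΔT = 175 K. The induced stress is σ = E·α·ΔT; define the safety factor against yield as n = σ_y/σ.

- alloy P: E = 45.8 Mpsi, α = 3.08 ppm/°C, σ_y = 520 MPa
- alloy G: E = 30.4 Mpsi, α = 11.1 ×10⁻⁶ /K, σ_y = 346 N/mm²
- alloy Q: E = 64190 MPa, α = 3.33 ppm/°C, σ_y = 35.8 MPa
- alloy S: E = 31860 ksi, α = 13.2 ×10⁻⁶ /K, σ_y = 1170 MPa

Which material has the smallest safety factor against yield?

In consistent units (E in GPa, α in ×10⁻⁶/K, σ_y in MPa):
  alloy P: E = 315.8, α = 3.08, σ_y = 520.0 → σ = 170 MPa, n = 3.06
  alloy G: E = 209.6, α = 11.1, σ_y = 346.0 → σ = 407 MPa, n = 0.850
  alloy Q: E = 64.19, α = 3.33, σ_y = 35.80 → σ = 37.4 MPa, n = 0.957
  alloy S: E = 219.7, α = 13.2, σ_y = 1170 → σ = 507 MPa, n = 2.31
Smallest n: alloy G with n = 0.850.

alloy G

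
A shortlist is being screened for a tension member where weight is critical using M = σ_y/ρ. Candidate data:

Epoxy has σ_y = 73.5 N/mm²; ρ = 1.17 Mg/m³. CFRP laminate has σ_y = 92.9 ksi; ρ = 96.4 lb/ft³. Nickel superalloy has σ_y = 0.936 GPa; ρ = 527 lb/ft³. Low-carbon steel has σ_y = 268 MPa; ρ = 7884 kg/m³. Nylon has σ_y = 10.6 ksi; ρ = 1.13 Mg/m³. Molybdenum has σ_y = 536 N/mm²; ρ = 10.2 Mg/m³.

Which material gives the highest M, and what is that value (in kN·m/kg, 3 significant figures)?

In SI units:
  epoxy: σ_y = 73.50 MPa, ρ = 1170 kg/m³
  CFRP laminate: σ_y = 640.5 MPa, ρ = 1544 kg/m³
  nickel superalloy: σ_y = 936.0 MPa, ρ = 8442 kg/m³
  low-carbon steel: σ_y = 268.0 MPa, ρ = 7884 kg/m³
  nylon: σ_y = 73.08 MPa, ρ = 1130 kg/m³
  molybdenum: σ_y = 536.0 MPa, ρ = 10200 kg/m³
  CFRP laminate: M = 415 kN·m/kg
  nickel superalloy: M = 111 kN·m/kg
  nylon: M = 64.7 kN·m/kg
  epoxy: M = 62.8 kN·m/kg
  molybdenum: M = 52.5 kN·m/kg
  low-carbon steel: M = 34.0 kN·m/kg
CFRP laminate ranks first.

CFRP laminate, M = 415 kN·m/kg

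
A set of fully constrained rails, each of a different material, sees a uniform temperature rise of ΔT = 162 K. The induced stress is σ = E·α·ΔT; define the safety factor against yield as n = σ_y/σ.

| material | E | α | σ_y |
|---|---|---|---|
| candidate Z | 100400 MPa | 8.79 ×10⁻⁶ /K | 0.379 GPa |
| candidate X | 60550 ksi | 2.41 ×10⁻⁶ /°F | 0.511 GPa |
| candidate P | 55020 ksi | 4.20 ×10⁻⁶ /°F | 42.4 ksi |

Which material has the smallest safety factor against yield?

Converting E to GPa, α to ×10⁻⁶/K, σ_y to MPa, then σ and n for each:
  candidate Z: E = 100.4, α = 8.79, σ_y = 379.0 → σ = 143 MPa, n = 2.65
  candidate X: E = 417.5, α = 4.34, σ_y = 511.0 → σ = 293 MPa, n = 1.74
  candidate P: E = 379.3, α = 7.56, σ_y = 292.3 → σ = 465 MPa, n = 0.629
The minimum is candidate P at n = 0.629.

candidate P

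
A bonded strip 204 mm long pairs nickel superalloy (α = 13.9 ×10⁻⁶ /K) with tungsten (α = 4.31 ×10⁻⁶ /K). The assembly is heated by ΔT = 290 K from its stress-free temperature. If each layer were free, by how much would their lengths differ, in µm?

Δα = |13.9 − 4.31|×10⁻⁶/K = 9.59×10⁻⁶/K.
ΔL_mismatch = Δα·L·ΔT = 9.59×10⁻⁶ × 204.0 mm × 290.0 K = 567 µm.

567 µm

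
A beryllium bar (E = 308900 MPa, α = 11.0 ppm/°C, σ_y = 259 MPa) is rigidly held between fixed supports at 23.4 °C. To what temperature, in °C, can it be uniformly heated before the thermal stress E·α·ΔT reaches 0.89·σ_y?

E = 308900 MPa = 308.9 GPa.
E·α·ΔT = 230.5 MPa ⇒ ΔT = 230.5 / (308.9×10³ × 11.0×10⁻⁶) = 67.84 K.
T = 23.4 + 67.84 = 91.24 °C.

91.2 °C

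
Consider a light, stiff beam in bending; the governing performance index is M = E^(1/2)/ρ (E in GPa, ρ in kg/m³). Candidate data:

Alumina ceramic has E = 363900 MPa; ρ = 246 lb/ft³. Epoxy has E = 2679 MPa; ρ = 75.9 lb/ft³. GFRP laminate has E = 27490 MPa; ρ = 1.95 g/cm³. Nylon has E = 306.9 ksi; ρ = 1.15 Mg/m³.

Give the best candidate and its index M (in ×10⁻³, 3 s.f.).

alumina ceramic, M = 4.84×10⁻³

In SI units:
  alumina ceramic: E = 363.9 GPa, ρ = 3941 kg/m³
  epoxy: E = 2.679 GPa, ρ = 1216 kg/m³
  GFRP laminate: E = 27.49 GPa, ρ = 1950 kg/m³
  nylon: E = 2.116 GPa, ρ = 1150 kg/m³
  alumina ceramic: M = 4.84×10⁻³
  GFRP laminate: M = 2.69×10⁻³
  epoxy: M = 1.35×10⁻³
  nylon: M = 1.26×10⁻³
The maximum is for alumina ceramic.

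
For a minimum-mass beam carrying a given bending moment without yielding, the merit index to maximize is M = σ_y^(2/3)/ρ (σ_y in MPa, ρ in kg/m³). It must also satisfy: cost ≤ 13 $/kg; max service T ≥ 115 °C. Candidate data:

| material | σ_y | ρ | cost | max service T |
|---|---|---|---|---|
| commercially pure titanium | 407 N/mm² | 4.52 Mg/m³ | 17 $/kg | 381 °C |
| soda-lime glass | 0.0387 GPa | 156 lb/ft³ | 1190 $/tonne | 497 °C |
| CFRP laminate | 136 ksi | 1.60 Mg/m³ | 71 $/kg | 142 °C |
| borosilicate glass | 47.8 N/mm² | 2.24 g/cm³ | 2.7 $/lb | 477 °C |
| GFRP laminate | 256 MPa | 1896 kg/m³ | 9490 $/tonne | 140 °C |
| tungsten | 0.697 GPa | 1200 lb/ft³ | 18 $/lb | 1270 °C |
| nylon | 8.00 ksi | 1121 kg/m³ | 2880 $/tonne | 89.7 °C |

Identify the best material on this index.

Screen on constraints: cost ≤ 13 $/kg; max service T ≥ 115 °C. Survivors: soda-lime glass, borosilicate glass, GFRP laminate.
Putting every candidate on a common basis:
  soda-lime glass: σ_y = 38.70 MPa, ρ = 2499 kg/m³
  borosilicate glass: σ_y = 47.80 MPa, ρ = 2240 kg/m³
  GFRP laminate: σ_y = 256.0 MPa, ρ = 1896 kg/m³
  GFRP laminate: M = 21.3×10⁻³
  borosilicate glass: M = 5.88×10⁻³
  soda-lime glass: M = 4.58×10⁻³
Highest index: GFRP laminate.

GFRP laminate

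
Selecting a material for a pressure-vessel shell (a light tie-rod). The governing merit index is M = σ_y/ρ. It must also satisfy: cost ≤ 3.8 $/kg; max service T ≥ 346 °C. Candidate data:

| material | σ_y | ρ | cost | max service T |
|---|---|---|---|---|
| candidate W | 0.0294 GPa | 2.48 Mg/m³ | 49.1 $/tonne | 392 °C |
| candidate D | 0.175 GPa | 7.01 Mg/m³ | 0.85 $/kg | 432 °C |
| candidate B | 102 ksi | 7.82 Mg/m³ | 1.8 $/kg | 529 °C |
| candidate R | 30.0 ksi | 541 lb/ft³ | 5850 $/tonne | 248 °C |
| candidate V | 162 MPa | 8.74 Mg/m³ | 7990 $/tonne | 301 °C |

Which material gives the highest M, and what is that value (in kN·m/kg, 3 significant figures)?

candidate B, M = 89.9 kN·m/kg

Screen on constraints: cost ≤ 3.8 $/kg; max service T ≥ 346 °C. Survivors: candidate W, candidate D, candidate B.
Putting every candidate on a common basis:
  candidate W: σ_y = 29.40 MPa, ρ = 2480 kg/m³
  candidate D: σ_y = 175.0 MPa, ρ = 7010 kg/m³
  candidate B: σ_y = 703.3 MPa, ρ = 7820 kg/m³
  candidate B: M = 89.9 kN·m/kg
  candidate D: M = 25.0 kN·m/kg
  candidate W: M = 11.9 kN·m/kg
Highest index: candidate B.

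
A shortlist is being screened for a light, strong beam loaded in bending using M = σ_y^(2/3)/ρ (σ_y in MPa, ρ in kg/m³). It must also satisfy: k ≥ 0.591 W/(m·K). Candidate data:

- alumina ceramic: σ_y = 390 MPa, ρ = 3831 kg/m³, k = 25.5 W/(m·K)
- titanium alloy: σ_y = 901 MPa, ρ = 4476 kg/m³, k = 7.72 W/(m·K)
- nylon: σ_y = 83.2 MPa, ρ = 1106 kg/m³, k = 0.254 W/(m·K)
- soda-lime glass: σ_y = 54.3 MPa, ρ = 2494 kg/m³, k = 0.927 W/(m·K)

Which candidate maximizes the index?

titanium alloy

Screen on constraints: k ≥ 0.591 W/(m·K). Survivors: alumina ceramic, titanium alloy, soda-lime glass.
Computing M directly (units already consistent):
  titanium alloy: M = 20.8×10⁻³
  alumina ceramic: M = 13.9×10⁻³
  soda-lime glass: M = 5.75×10⁻³
Titanium alloy ranks first.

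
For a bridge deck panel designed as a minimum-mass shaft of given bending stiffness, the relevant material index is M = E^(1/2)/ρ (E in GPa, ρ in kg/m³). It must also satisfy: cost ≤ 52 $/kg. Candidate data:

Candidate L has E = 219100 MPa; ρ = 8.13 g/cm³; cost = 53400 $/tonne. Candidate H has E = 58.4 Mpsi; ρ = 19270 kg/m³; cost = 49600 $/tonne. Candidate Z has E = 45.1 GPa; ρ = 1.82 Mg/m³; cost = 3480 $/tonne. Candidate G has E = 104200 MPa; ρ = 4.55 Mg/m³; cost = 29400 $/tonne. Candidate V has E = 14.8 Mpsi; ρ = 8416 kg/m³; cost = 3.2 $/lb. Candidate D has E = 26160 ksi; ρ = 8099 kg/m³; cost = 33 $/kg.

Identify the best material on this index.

Screen on constraints: cost ≤ 52 $/kg. Survivors: candidate H, candidate Z, candidate G, candidate V, candidate D.
Putting every candidate on a common basis:
  candidate H: E = 402.7 GPa, ρ = 19270 kg/m³
  candidate Z: E = 45.10 GPa, ρ = 1820 kg/m³
  candidate G: E = 104.2 GPa, ρ = 4550 kg/m³
  candidate V: E = 102.0 GPa, ρ = 8416 kg/m³
  candidate D: E = 180.4 GPa, ρ = 8099 kg/m³
  candidate Z: M = 3.69×10⁻³
  candidate G: M = 2.24×10⁻³
  candidate D: M = 1.66×10⁻³
  candidate V: M = 1.20×10⁻³
  candidate H: M = 1.04×10⁻³
Candidate Z has the largest M.

candidate Z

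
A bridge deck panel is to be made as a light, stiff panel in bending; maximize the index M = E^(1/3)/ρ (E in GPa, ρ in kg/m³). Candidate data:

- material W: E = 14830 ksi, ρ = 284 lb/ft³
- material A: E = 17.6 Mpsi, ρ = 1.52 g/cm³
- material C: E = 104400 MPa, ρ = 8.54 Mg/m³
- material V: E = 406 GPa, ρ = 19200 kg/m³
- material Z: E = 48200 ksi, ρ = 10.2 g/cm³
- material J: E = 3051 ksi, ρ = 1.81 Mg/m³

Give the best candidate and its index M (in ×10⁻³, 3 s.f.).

material A, M = 3.26×10⁻³

In SI units:
  material W: E = 102.2 GPa, ρ = 4549 kg/m³
  material A: E = 121.3 GPa, ρ = 1520 kg/m³
  material C: E = 104.4 GPa, ρ = 8540 kg/m³
  material V: E = 406.0 GPa, ρ = 19200 kg/m³
  material Z: E = 332.3 GPa, ρ = 10200 kg/m³
  material J: E = 21.04 GPa, ρ = 1810 kg/m³
  material A: M = 3.26×10⁻³
  material J: M = 1.53×10⁻³
  material W: M = 1.03×10⁻³
  material Z: M = 0.679×10⁻³
  material C: M = 0.551×10⁻³
  material V: M = 0.386×10⁻³
The maximum is for material A.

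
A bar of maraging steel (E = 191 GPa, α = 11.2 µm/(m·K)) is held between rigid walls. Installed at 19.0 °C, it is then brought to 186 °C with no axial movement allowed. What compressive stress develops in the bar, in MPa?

357 MPa

ΔT = 167.0 K. Constrained thermal stress σ = E·α·ΔT = 191.0×10³ MPa × 11.2×10⁻⁶ × 167.0 = 357 MPa (compressive).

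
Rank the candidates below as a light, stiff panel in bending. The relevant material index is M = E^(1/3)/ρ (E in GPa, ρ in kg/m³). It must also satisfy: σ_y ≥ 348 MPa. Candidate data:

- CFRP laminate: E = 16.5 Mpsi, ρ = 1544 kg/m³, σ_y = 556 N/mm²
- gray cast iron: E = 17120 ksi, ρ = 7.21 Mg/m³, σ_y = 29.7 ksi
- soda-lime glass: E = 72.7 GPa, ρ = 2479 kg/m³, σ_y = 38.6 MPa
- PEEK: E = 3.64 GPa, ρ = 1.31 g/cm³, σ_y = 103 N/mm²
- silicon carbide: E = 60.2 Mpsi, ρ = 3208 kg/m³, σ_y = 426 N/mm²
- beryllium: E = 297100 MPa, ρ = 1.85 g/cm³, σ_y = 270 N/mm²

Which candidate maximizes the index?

CFRP laminate

Screen on constraints: σ_y ≥ 348 MPa. Survivors: CFRP laminate, silicon carbide.
After converting to SI:
  CFRP laminate: E = 113.8 GPa, ρ = 1544 kg/m³
  silicon carbide: E = 415.1 GPa, ρ = 3208 kg/m³
  CFRP laminate: M = 3.14×10⁻³
  silicon carbide: M = 2.33×10⁻³
Highest index: CFRP laminate.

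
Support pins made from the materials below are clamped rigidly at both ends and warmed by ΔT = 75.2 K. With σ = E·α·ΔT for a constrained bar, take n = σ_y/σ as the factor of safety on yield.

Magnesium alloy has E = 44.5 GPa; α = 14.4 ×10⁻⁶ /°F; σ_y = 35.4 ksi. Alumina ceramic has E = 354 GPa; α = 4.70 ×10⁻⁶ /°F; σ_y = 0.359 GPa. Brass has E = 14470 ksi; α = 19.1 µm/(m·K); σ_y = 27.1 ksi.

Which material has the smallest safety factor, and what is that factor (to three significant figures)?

With everything in SI (GPa, ×10⁻⁶/K, MPa):
  magnesium alloy: E = 44.50, α = 25.9, σ_y = 244.1 → σ = 86.7 MPa, n = 2.81
  alumina ceramic: E = 354.0, α = 8.46, σ_y = 359.0 → σ = 225 MPa, n = 1.59
  brass: E = 99.77, α = 19.1, σ_y = 186.8 → σ = 143 MPa, n = 1.30
The minimum is brass at n = 1.30.

brass, n = 1.30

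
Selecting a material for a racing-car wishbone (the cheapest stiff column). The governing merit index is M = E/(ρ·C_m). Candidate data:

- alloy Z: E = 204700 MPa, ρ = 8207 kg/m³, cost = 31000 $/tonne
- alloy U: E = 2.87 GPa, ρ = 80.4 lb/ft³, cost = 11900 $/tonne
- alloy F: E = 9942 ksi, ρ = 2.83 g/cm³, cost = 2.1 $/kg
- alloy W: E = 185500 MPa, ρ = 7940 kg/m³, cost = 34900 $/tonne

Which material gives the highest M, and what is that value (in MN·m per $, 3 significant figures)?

Normalizing units and computing the index:
  alloy Z: E = 204.7 GPa, ρ = 8207 kg/m³, cost = 31.00 $/kg
  alloy U: E = 2.870 GPa, ρ = 1288 kg/m³, cost = 11.90 $/kg
  alloy F: E = 68.55 GPa, ρ = 2830 kg/m³, cost = 2.100 $/kg
  alloy W: E = 185.5 GPa, ρ = 7940 kg/m³, cost = 34.90 $/kg
  alloy F: M = 11.5 MN·m per $
  alloy Z: M = 0.805 MN·m per $
  alloy W: M = 0.669 MN·m per $
  alloy U: M = 0.187 MN·m per $
Alloy F ranks first.

alloy F, M = 11.5 MN·m per $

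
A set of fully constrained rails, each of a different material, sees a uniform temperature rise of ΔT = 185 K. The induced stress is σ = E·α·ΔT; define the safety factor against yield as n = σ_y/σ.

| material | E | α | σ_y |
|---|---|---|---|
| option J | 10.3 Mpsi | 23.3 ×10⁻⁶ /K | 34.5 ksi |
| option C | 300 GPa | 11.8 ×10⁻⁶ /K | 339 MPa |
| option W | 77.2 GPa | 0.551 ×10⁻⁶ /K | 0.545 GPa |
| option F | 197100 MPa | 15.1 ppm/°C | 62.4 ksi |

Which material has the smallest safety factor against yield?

Converting E to GPa, α to ×10⁻⁶/K, σ_y to MPa, then σ and n for each:
  option J: E = 71.02, α = 23.3, σ_y = 237.9 → σ = 306 MPa, n = 0.777
  option C: E = 300.0, α = 11.8, σ_y = 339.0 → σ = 655 MPa, n = 0.518
  option W: E = 77.20, α = 0.551, σ_y = 545.0 → σ = 7.87 MPa, n = 69.3
  option F: E = 197.1, α = 15.1, σ_y = 430.2 → σ = 551 MPa, n = 0.781
Option C has the lowest safety factor, n = 0.518.

option C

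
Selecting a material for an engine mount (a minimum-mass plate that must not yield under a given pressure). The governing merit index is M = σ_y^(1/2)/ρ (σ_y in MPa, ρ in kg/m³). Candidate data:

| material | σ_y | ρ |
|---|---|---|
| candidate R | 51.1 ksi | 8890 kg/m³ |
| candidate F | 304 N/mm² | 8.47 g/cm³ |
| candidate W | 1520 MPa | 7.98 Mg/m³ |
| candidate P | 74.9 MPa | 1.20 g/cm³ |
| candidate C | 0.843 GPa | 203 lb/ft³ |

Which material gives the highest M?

candidate C

Convert each candidate to consistent units, then evaluate M:
  candidate R: σ_y = 352.3 MPa, ρ = 8890 kg/m³
  candidate F: σ_y = 304.0 MPa, ρ = 8470 kg/m³
  candidate W: σ_y = 1520 MPa, ρ = 7980 kg/m³
  candidate P: σ_y = 74.90 MPa, ρ = 1200 kg/m³
  candidate C: σ_y = 843.0 MPa, ρ = 3252 kg/m³
  candidate C: M = 8.93×10⁻³
  candidate P: M = 7.21×10⁻³
  candidate W: M = 4.89×10⁻³
  candidate R: M = 2.11×10⁻³
  candidate F: M = 2.06×10⁻³
Highest index: candidate C.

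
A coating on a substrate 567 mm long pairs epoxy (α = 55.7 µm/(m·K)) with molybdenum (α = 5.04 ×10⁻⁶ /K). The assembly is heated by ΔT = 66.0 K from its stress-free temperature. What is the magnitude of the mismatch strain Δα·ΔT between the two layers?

Δα = |55.7 − 5.04|×10⁻⁶/K = 50.7×10⁻⁶/K.
Mismatch strain = Δα·ΔT = 50.7×10⁻⁶ × 66.0 = 3.34×10⁻³.

3.34×10⁻³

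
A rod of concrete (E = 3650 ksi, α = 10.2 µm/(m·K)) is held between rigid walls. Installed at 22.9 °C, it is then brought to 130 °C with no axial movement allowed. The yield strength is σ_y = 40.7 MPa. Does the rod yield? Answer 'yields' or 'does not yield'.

does not yield

E = 3650 ksi = 25.17 GPa.
ΔT = 107.1 K. Constrained thermal stress σ = E·α·ΔT = 25.17×10³ MPa × 10.2×10⁻⁶ × 107.1 = 27.5 MPa (compressive).
Compare to σ_y = 40.7 MPa: σ < σ_y, so it does not yield.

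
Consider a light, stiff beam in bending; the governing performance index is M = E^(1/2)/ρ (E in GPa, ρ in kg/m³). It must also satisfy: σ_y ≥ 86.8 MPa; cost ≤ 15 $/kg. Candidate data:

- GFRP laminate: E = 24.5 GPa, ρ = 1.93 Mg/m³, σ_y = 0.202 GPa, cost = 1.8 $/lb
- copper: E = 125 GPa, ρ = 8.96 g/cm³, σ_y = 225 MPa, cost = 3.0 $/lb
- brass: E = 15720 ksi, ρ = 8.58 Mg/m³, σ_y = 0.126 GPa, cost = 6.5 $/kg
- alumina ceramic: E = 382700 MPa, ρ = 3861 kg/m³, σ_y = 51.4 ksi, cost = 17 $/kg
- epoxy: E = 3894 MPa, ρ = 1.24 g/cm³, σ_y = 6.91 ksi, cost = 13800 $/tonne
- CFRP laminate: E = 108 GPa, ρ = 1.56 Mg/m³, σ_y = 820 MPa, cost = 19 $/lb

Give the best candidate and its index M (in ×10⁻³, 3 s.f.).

GFRP laminate, M = 2.56×10⁻³

Screen on constraints: σ_y ≥ 86.8 MPa; cost ≤ 15 $/kg. Survivors: GFRP laminate, copper, brass.
In SI units:
  GFRP laminate: E = 24.50 GPa, ρ = 1930 kg/m³
  copper: E = 125.0 GPa, ρ = 8960 kg/m³
  brass: E = 108.4 GPa, ρ = 8580 kg/m³
  GFRP laminate: M = 2.56×10⁻³
  copper: M = 1.25×10⁻³
  brass: M = 1.21×10⁻³
The maximum is for GFRP laminate.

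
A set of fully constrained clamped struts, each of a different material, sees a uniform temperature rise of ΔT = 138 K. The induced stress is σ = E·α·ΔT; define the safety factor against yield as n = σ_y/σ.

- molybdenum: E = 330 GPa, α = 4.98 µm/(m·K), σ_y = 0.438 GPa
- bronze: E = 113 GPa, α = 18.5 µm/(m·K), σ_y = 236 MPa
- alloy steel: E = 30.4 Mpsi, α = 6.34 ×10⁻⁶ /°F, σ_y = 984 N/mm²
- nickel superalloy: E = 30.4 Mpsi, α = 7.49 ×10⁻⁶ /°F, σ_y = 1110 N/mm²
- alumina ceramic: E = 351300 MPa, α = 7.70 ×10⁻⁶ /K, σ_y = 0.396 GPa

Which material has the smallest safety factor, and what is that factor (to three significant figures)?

Converting E to GPa, α to ×10⁻⁶/K, σ_y to MPa, then σ and n for each:
  molybdenum: E = 330.0, α = 4.98, σ_y = 438.0 → σ = 227 MPa, n = 1.93
  bronze: E = 113.0, α = 18.5, σ_y = 236.0 → σ = 288 MPa, n = 0.818
  alloy steel: E = 209.6, α = 11.4, σ_y = 984.0 → σ = 330 MPa, n = 2.98
  nickel superalloy: E = 209.6, α = 13.5, σ_y = 1110 → σ = 390 MPa, n = 2.85
  alumina ceramic: E = 351.3, α = 7.70, σ_y = 396.0 → σ = 373 MPa, n = 1.06
The minimum is bronze at n = 0.818.

bronze, n = 0.818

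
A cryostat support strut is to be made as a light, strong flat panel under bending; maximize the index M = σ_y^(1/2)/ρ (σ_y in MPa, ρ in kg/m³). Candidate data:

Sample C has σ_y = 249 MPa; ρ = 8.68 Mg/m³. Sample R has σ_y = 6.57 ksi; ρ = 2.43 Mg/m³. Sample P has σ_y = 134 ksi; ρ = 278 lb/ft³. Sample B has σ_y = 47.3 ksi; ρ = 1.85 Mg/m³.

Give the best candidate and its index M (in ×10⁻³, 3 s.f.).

Putting every candidate on a common basis:
  sample C: σ_y = 249.0 MPa, ρ = 8680 kg/m³
  sample R: σ_y = 45.30 MPa, ρ = 2430 kg/m³
  sample P: σ_y = 923.9 MPa, ρ = 4453 kg/m³
  sample B: σ_y = 326.1 MPa, ρ = 1850 kg/m³
  sample B: M = 9.76×10⁻³
  sample P: M = 6.83×10⁻³
  sample R: M = 2.77×10⁻³
  sample C: M = 1.82×10⁻³
The maximum is for sample B.

sample B, M = 9.76×10⁻³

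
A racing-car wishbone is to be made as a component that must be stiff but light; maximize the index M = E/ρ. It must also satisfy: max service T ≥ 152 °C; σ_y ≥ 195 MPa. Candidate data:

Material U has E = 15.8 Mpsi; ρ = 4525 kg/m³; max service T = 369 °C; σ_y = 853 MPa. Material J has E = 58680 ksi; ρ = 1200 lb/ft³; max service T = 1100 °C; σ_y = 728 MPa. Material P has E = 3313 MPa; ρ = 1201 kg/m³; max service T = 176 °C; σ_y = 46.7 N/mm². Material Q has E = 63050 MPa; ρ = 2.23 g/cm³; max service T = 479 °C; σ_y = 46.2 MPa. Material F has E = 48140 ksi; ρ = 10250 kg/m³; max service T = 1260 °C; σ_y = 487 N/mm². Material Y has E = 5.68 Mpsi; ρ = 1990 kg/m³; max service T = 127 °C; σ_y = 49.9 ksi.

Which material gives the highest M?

Screen on constraints: max service T ≥ 152 °C; σ_y ≥ 195 MPa. Survivors: material U, material J, material F.
Normalizing units and computing the index:
  material U: E = 108.9 GPa, ρ = 4525 kg/m³
  material J: E = 404.6 GPa, ρ = 19220 kg/m³
  material F: E = 331.9 GPa, ρ = 10250 kg/m³
  material F: M = 32.4 MN·m/kg
  material U: M = 24.1 MN·m/kg
  material J: M = 21.0 MN·m/kg
Material F has the largest M.

material F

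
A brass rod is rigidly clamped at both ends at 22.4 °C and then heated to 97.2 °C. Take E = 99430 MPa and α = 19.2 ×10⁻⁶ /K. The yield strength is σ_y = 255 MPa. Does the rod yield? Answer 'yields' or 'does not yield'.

E = 99430 MPa = 99.43 GPa.
ΔT = 74.80 K. Constrained thermal stress σ = E·α·ΔT = 99.43×10³ MPa × 19.2×10⁻⁶ × 74.80 = 143 MPa (compressive).
Compare to σ_y = 255 MPa: σ < σ_y, so it does not yield.

does not yield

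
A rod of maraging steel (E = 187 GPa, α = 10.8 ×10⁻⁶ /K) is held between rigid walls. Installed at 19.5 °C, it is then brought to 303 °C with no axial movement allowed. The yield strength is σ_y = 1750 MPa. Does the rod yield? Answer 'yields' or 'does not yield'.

ΔT = 283.5 K. Constrained thermal stress σ = E·α·ΔT = 187.0×10³ MPa × 10.8×10⁻⁶ × 283.5 = 573 MPa (compressive).
Compare to σ_y = 1750 MPa: σ < σ_y, so it does not yield.

does not yield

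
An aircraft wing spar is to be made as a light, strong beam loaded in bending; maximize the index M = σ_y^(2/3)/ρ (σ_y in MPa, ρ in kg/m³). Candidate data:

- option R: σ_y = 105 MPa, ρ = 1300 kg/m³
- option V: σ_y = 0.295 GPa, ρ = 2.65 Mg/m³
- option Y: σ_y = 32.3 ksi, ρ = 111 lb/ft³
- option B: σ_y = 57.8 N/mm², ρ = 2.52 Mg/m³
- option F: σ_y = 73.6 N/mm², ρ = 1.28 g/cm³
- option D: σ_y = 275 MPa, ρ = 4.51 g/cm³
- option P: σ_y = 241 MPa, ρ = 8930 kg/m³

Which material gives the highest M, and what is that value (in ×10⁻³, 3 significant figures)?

Convert each candidate to consistent units, then evaluate M:
  option R: σ_y = 105.0 MPa, ρ = 1300 kg/m³
  option V: σ_y = 295.0 MPa, ρ = 2650 kg/m³
  option Y: σ_y = 222.7 MPa, ρ = 1778 kg/m³
  option B: σ_y = 57.80 MPa, ρ = 2520 kg/m³
  option F: σ_y = 73.60 MPa, ρ = 1280 kg/m³
  option D: σ_y = 275.0 MPa, ρ = 4510 kg/m³
  option P: σ_y = 241.0 MPa, ρ = 8930 kg/m³
  option Y: M = 20.7×10⁻³
  option R: M = 17.1×10⁻³
  option V: M = 16.7×10⁻³
  option F: M = 13.7×10⁻³
  option D: M = 9.38×10⁻³
  option B: M = 5.93×10⁻³
  option P: M = 4.34×10⁻³
Option Y has the largest M.

option Y, M = 20.7×10⁻³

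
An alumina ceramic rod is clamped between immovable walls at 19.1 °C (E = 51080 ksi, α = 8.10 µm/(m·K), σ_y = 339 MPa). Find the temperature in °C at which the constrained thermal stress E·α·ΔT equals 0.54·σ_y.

E = 51080 ksi = 352.2 GPa.
E·α·ΔT = 183.1 MPa ⇒ ΔT = 183.1 / (352.2×10³ × 8.10×10⁻⁶) = 64.17 K.
T = 19.1 + 64.17 = 83.27 °C.

83.3 °C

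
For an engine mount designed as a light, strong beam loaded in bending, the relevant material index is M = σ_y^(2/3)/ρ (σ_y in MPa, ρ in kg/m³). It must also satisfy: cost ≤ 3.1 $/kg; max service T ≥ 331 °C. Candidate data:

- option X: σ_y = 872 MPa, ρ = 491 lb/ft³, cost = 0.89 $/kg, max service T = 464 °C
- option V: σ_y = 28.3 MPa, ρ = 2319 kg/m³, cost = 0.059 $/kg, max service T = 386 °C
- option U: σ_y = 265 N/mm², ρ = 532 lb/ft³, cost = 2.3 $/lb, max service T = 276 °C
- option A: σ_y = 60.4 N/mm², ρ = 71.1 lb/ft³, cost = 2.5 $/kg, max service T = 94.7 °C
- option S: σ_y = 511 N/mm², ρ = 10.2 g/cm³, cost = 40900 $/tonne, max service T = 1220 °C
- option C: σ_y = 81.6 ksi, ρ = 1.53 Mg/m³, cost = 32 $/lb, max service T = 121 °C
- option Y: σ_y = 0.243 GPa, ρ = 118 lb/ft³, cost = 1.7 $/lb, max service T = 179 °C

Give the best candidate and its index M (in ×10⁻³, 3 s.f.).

option X, M = 11.6×10⁻³

Screen on constraints: cost ≤ 3.1 $/kg; max service T ≥ 331 °C. Survivors: option X, option V.
Normalizing units and computing the index:
  option X: σ_y = 872.0 MPa, ρ = 7865 kg/m³
  option V: σ_y = 28.30 MPa, ρ = 2319 kg/m³
  option X: M = 11.6×10⁻³
  option V: M = 4.00×10⁻³
Highest index: option X.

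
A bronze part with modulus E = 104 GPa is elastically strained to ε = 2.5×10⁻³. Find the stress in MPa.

260 MPa

σ = E·ε = 104000 MPa × 2.5×10⁻³ = 260 MPa.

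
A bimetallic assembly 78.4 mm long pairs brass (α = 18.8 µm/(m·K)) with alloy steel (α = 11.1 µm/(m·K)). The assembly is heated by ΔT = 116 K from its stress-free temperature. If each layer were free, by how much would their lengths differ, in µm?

Δα = |18.8 − 11.1|×10⁻⁶/K = 7.70×10⁻⁶/K.
ΔL_mismatch = Δα·L·ΔT = 7.70×10⁻⁶ × 78.4 mm × 116.0 K = 70.0 µm.

70.0 µm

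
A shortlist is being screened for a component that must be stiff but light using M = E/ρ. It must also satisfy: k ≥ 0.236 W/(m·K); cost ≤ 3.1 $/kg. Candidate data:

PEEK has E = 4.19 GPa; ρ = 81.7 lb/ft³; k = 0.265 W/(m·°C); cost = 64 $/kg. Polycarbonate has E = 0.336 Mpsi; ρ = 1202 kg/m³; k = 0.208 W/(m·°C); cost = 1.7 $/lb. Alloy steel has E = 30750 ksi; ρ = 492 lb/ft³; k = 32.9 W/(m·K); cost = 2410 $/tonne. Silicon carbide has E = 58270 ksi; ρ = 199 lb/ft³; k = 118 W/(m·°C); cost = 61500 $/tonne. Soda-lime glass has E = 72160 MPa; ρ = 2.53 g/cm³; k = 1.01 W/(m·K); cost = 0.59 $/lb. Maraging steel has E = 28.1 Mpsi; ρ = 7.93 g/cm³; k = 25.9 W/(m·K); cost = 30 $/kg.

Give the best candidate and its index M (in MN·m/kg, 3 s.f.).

Screen on constraints: k ≥ 0.236 W/(m·K); cost ≤ 3.1 $/kg. Survivors: alloy steel, soda-lime glass.
After converting to SI:
  alloy steel: E = 212.0 GPa, ρ = 7881 kg/m³
  soda-lime glass: E = 72.16 GPa, ρ = 2530 kg/m³
  soda-lime glass: M = 28.5 MN·m/kg
  alloy steel: M = 26.9 MN·m/kg
Soda-lime glass has the largest M.

soda-lime glass, M = 28.5 MN·m/kg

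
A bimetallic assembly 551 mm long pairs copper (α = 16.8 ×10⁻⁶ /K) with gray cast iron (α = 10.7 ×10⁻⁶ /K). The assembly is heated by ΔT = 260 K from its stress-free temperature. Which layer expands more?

α(copper) = 16.8×10⁻⁶/K vs α(gray cast iron) = 10.7×10⁻⁶/K.
Higher α expands more for the same ΔT: copper.

copper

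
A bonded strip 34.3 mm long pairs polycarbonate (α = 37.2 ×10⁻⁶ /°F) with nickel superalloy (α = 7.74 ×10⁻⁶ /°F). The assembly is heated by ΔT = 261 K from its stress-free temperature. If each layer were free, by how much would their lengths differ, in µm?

475 µm

polycarbonate: α = 37.2×10⁻⁶/°F × 9/5 = 67.0×10⁻⁶/K.
nickel superalloy: α = 7.74×10⁻⁶/°F × 9/5 = 13.9×10⁻⁶/K.
Δα = |67.0 − 13.9|×10⁻⁶/K = 53.0×10⁻⁶/K.
ΔL_mismatch = Δα·L·ΔT = 53.0×10⁻⁶ × 34.3 mm × 261.0 K = 475 µm.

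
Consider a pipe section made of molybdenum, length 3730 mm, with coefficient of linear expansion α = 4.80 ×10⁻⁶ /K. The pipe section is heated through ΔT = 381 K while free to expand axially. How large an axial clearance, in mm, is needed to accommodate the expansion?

6.82 mm

ΔL = α·L₀·ΔT = 4.80×10⁻⁶ × 3730 mm × 381.0 K = 6.82 mm.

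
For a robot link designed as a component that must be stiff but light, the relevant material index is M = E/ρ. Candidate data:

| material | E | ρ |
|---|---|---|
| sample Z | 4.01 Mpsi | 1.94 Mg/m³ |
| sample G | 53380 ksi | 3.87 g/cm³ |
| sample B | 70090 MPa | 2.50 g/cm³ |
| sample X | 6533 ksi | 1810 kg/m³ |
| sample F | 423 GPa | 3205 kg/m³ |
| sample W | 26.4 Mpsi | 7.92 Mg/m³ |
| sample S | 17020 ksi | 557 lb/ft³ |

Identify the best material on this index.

sample F

After converting to SI:
  sample Z: E = 27.65 GPa, ρ = 1940 kg/m³
  sample G: E = 368.0 GPa, ρ = 3870 kg/m³
  sample B: E = 70.09 GPa, ρ = 2500 kg/m³
  sample X: E = 45.04 GPa, ρ = 1810 kg/m³
  sample F: E = 423.0 GPa, ρ = 3205 kg/m³
  sample W: E = 182.0 GPa, ρ = 7920 kg/m³
  sample S: E = 117.3 GPa, ρ = 8922 kg/m³
  sample F: M = 132 MN·m/kg
  sample G: M = 95.1 MN·m/kg
  sample B: M = 28.0 MN·m/kg
  sample X: M = 24.9 MN·m/kg
  sample W: M = 23.0 MN·m/kg
  sample Z: M = 14.3 MN·m/kg
  sample S: M = 13.2 MN·m/kg
The maximum is for sample F.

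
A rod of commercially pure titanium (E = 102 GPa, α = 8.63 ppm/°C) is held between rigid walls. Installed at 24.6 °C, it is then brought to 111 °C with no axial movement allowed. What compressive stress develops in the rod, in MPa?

76.1 MPa

ΔT = 86.40 K. Constrained thermal stress σ = E·α·ΔT = 102.0×10³ MPa × 8.63×10⁻⁶ × 86.40 = 76.1 MPa (compressive).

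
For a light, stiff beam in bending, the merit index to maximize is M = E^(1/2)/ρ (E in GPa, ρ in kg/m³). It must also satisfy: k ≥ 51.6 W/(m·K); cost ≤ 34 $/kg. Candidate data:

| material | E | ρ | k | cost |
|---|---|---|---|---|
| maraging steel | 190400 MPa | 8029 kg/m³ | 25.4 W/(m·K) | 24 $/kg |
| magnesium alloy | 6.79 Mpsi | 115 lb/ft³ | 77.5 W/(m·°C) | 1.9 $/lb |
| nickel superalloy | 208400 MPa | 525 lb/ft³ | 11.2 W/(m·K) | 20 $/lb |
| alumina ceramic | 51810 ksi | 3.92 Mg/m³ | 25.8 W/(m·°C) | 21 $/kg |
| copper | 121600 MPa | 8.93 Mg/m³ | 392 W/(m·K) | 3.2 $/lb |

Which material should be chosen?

magnesium alloy

Screen on constraints: k ≥ 51.6 W/(m·K); cost ≤ 34 $/kg. Survivors: magnesium alloy, copper.
Putting every candidate on a common basis:
  magnesium alloy: E = 46.82 GPa, ρ = 1842 kg/m³
  copper: E = 121.6 GPa, ρ = 8930 kg/m³
  magnesium alloy: M = 3.71×10⁻³
  copper: M = 1.23×10⁻³
Magnesium alloy has the largest M.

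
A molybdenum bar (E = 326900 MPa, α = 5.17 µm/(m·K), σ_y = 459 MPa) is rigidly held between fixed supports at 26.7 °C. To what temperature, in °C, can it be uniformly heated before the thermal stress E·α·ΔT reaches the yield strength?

E = 326900 MPa = 326.9 GPa.
E·α·ΔT = 459.0 MPa ⇒ ΔT = 459.0 / (326.9×10³ × 5.17×10⁻⁶) = 271.6 K.
T = 26.7 + 271.6 = 298.3 °C.

298 °C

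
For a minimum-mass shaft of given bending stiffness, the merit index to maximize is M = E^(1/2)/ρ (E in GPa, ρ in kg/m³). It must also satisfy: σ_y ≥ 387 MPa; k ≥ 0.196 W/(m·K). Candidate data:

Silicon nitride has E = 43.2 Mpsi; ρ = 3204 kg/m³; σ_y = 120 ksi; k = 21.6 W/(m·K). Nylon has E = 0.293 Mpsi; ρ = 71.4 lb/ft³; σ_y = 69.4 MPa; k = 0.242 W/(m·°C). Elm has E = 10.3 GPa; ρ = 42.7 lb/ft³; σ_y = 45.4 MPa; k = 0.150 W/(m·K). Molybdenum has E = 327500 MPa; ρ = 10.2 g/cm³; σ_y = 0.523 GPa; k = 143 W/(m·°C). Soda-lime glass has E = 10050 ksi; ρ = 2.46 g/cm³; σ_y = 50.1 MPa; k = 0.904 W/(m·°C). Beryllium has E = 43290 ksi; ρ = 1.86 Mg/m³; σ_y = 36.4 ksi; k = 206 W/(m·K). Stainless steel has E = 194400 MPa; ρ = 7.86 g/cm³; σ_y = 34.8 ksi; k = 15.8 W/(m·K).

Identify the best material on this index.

Screen on constraints: σ_y ≥ 387 MPa; k ≥ 0.196 W/(m·K). Survivors: silicon nitride, molybdenum.
In SI units:
  silicon nitride: E = 297.9 GPa, ρ = 3204 kg/m³
  molybdenum: E = 327.5 GPa, ρ = 10200 kg/m³
  silicon nitride: M = 5.39×10⁻³
  molybdenum: M = 1.77×10⁻³
Silicon nitride has the largest M.

silicon nitride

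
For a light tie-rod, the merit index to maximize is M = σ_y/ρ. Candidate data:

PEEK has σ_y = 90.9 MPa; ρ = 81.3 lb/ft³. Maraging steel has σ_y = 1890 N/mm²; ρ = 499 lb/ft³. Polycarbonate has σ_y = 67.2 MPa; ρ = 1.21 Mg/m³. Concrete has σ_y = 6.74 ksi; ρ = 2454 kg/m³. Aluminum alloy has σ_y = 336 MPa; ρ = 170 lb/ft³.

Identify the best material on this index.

maraging steel

In SI units:
  PEEK: σ_y = 90.90 MPa, ρ = 1302 kg/m³
  maraging steel: σ_y = 1890 MPa, ρ = 7993 kg/m³
  polycarbonate: σ_y = 67.20 MPa, ρ = 1210 kg/m³
  concrete: σ_y = 46.47 MPa, ρ = 2454 kg/m³
  aluminum alloy: σ_y = 336.0 MPa, ρ = 2723 kg/m³
  maraging steel: M = 236 kN·m/kg
  aluminum alloy: M = 123 kN·m/kg
  PEEK: M = 69.8 kN·m/kg
  polycarbonate: M = 55.5 kN·m/kg
  concrete: M = 18.9 kN·m/kg
Maraging steel ranks first.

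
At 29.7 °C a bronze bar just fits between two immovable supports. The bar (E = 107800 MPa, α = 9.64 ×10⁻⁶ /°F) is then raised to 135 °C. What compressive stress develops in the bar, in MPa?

197 MPa

E = 107800 MPa = 107.8 GPa.
α = 9.64×10⁻⁶/°F × 9/5 = 17.4×10⁻⁶/K.
ΔT = 105.3 K. Constrained thermal stress σ = E·α·ΔT = 107.8×10³ MPa × 17.4×10⁻⁶ × 105.3 = 197 MPa (compressive).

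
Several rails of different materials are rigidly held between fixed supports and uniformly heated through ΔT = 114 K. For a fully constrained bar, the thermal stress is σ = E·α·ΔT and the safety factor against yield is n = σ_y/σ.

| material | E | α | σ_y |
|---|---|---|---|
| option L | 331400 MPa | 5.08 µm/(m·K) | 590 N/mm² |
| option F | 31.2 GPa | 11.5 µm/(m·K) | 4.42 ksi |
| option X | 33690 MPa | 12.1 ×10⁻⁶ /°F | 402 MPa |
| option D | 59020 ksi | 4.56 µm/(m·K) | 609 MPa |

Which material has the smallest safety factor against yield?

option F

In consistent units (E in GPa, α in ×10⁻⁶/K, σ_y in MPa):
  option L: E = 331.4, α = 5.08, σ_y = 590.0 → σ = 192 MPa, n = 3.07
  option F: E = 31.20, α = 11.5, σ_y = 30.47 → σ = 40.9 MPa, n = 0.745
  option X: E = 33.69, α = 21.8, σ_y = 402.0 → σ = 83.6 MPa, n = 4.81
  option D: E = 406.9, α = 4.56, σ_y = 609.0 → σ = 212 MPa, n = 2.88
Option F has the lowest safety factor, n = 0.745.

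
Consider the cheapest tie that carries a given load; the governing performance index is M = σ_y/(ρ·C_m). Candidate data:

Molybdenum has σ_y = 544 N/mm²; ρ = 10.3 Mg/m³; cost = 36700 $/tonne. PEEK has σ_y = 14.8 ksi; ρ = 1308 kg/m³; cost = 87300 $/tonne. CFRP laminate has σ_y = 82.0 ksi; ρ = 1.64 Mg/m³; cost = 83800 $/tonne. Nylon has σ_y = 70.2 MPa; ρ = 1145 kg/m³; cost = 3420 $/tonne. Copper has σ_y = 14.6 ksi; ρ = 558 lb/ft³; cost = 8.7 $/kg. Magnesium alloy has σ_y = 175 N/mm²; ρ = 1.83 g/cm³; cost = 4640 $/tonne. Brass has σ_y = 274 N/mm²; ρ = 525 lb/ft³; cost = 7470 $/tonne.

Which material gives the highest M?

magnesium alloy

Putting every candidate on a common basis:
  molybdenum: σ_y = 544.0 MPa, ρ = 10300 kg/m³, cost = 36.70 $/kg
  PEEK: σ_y = 102.0 MPa, ρ = 1308 kg/m³, cost = 87.30 $/kg
  CFRP laminate: σ_y = 565.4 MPa, ρ = 1640 kg/m³, cost = 83.80 $/kg
  nylon: σ_y = 70.20 MPa, ρ = 1145 kg/m³, cost = 3.420 $/kg
  copper: σ_y = 100.7 MPa, ρ = 8938 kg/m³, cost = 8.700 $/kg
  magnesium alloy: σ_y = 175.0 MPa, ρ = 1830 kg/m³, cost = 4.640 $/kg
  brass: σ_y = 274.0 MPa, ρ = 8410 kg/m³, cost = 7.470 $/kg
  magnesium alloy: M = 20.6 kN·m per $
  nylon: M = 17.9 kN·m per $
  brass: M = 4.36 kN·m per $
  CFRP laminate: M = 4.11 kN·m per $
  molybdenum: M = 1.44 kN·m per $
  copper: M = 1.29 kN·m per $
  PEEK: M = 0.894 kN·m per $
Magnesium alloy ranks first.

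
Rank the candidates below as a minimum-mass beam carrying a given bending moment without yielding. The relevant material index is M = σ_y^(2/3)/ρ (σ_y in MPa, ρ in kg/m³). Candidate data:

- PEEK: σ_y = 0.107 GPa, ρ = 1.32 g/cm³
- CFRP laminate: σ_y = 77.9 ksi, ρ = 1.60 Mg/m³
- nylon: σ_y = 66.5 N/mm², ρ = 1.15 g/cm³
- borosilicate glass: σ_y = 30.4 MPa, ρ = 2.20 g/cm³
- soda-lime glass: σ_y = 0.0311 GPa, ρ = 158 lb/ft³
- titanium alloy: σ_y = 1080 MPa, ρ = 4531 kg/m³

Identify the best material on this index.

Convert each candidate to consistent units, then evaluate M:
  PEEK: σ_y = 107.0 MPa, ρ = 1320 kg/m³
  CFRP laminate: σ_y = 537.1 MPa, ρ = 1600 kg/m³
  nylon: σ_y = 66.50 MPa, ρ = 1150 kg/m³
  borosilicate glass: σ_y = 30.40 MPa, ρ = 2200 kg/m³
  soda-lime glass: σ_y = 31.10 MPa, ρ = 2531 kg/m³
  titanium alloy: σ_y = 1080 MPa, ρ = 4531 kg/m³
  CFRP laminate: M = 41.3×10⁻³
  titanium alloy: M = 23.2×10⁻³
  PEEK: M = 17.1×10⁻³
  nylon: M = 14.3×10⁻³
  borosilicate glass: M = 4.43×10⁻³
  soda-lime glass: M = 3.91×10⁻³
Highest index: CFRP laminate.

CFRP laminate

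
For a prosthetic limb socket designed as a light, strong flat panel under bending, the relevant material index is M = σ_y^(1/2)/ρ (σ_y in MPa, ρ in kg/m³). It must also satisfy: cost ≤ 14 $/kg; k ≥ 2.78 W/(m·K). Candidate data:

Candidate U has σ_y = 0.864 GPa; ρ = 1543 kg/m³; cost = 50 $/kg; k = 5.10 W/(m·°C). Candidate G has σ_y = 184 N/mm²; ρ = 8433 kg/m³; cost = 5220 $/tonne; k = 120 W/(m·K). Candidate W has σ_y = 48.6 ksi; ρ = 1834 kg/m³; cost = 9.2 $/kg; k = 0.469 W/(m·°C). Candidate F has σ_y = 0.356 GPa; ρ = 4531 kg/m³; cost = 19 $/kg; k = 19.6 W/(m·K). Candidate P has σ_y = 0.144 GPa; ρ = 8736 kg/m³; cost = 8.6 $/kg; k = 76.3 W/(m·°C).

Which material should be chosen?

candidate G

Screen on constraints: cost ≤ 14 $/kg; k ≥ 2.78 W/(m·K). Survivors: candidate G, candidate P.
In SI units:
  candidate G: σ_y = 184.0 MPa, ρ = 8433 kg/m³
  candidate P: σ_y = 144.0 MPa, ρ = 8736 kg/m³
  candidate G: M = 1.61×10⁻³
  candidate P: M = 1.37×10⁻³
Candidate G ranks first.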